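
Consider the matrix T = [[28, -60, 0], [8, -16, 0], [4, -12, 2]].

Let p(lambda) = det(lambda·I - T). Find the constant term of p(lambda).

-64

p(lambda) = lambda^3 - 14·lambda^2 + 56·lambda - 64.
The constant term is -64.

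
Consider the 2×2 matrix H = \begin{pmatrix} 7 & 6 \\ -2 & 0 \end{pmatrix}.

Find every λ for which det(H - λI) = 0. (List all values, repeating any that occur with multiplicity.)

det(H - λI) = (7 - λ)(0 - λ) - (6)·(-2) = λ^2 - 7λ + 12.
This factors as (λ - 3)·(λ - 4) = 0.
Eigenvalues: 3, 4.

3, 4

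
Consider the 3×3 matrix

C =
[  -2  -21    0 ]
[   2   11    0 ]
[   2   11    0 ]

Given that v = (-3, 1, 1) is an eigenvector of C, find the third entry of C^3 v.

First find the eigenvalue: Cv = (-15, 5, 5) = 5·(-3, 1, 1), so λ = 5.
Then C^3 v = λ^3·v = 5^3·(-3, 1, 1) = 125·(-3, 1, 1) = (-375, 125, 125).

125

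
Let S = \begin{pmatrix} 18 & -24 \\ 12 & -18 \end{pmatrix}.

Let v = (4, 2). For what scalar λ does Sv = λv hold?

6

Compute Sv: S·(4, 2) = (24, 12).
Since Sv = λv, compare component 1: 24 = λ·4, so λ = 6.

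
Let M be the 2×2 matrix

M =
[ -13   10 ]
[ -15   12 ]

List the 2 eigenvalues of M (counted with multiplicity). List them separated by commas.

-3, 2

det(M - λI) = (-13 - λ)(12 - λ) - (10)·(-15) = λ^2 + λ - 6.
This factors as (λ + 3)·(λ - 2) = 0.
Eigenvalues: -3, 2.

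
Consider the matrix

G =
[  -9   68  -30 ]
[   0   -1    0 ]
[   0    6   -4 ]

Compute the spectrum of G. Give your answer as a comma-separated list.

Compute the characteristic polynomial p(μ) = det(μI - G).
Expanding the 3×3 determinant: p(μ) = μ^3 + 14μ^2 + 49μ + 36.
Since p(-1) = 0, μ = -1 is a root.
Factor out (μ + 1): p(μ) = (μ + 1)·(μ^2 + 13μ + 36).
The quadratic factors as (μ + 9)·(μ + 4).
Eigenvalues: -9, -4, -1.

-9, -4, -1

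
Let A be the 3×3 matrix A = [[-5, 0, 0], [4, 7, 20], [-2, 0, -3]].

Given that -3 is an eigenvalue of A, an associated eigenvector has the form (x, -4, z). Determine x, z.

0, 2

We need (A + 3I)v = 0.
A + 3I = [[-2, 0, 0], [4, 10, 20], [-2, 0, 0]].
Row 1: (-2)·x + (0)·-4 + (0)·z = 0
Row 2: (4)·x + (10)·-4 + (20)·z = 0
Row 3: (-2)·x + (0)·-4 + (0)·z = 0
Solving gives x = 0, z = 2.
Check: A·(0, -4, 2) = (0, 12, -6) = -3·(0, -4, 2).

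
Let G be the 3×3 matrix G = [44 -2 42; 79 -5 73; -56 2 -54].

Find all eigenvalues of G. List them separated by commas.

Set up det(rI - G) = 0.
Cofactor expansion gives p(r) = r^3 + 15r^2 + 38r + 24.
Try r = -2: p(-2) = 0, so -2 is a root.
Dividing by (r + 2) leaves r^2 + 13r + 12.
The quadratic factors as (r + 12)·(r + 1).
Eigenvalues: -12, -2, -1.

-12, -2, -1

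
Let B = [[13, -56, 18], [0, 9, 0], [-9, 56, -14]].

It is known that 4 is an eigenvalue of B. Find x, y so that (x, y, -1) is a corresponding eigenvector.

2, 0

We need (B - 4I)v = 0.
B - 4I = [[9, -56, 18], [0, 5, 0], [-9, 56, -18]].
Row 1: (9)·x + (-56)·y + (18)·-1 = 0
Row 2: (0)·x + (5)·y + (0)·-1 = 0
Row 3: (-9)·x + (56)·y + (-18)·-1 = 0
Solving gives x = 2, y = 0.
Check: B·(2, 0, -1) = (8, 0, -4) = 4·(2, 0, -1).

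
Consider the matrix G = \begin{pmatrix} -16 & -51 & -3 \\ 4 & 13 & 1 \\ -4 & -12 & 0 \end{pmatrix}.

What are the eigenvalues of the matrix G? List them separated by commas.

-4, 0, 1

Set up det(rI - G) = 0.
Cofactor expansion gives p(r) = r^3 + 3r^2 - 4r.
Since p(0) = 0, r = 0 is a root.
Dividing by r leaves r^2 + 3r - 4.
The quadratic factors as (r + 4)·(r - 1).
Eigenvalues: -4, 0, 1.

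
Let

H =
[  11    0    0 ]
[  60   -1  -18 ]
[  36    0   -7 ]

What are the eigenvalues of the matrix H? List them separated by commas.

Compute the characteristic polynomial p(μ) = det(μI - H).
Expanding along the first row, p(μ) = μ^3 - 3μ^2 - 81μ - 77.
Try μ = -1: p(-1) = 0, so -1 is a root.
Dividing by (μ + 1) leaves μ^2 - 4μ - 77.
The quadratic factors as (μ + 7)·(μ - 11).
Eigenvalues: -7, -1, 11.

-7, -1, 11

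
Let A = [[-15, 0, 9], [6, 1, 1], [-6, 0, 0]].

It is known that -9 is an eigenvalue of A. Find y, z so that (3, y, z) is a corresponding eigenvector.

We need (A + 9I)v = 0.
A + 9I = [[-6, 0, 9], [6, 10, 1], [-6, 0, 9]].
Row 1: (-6)·3 + (0)·y + (9)·z = 0
Row 2: (6)·3 + (10)·y + (1)·z = 0
Row 3: (-6)·3 + (0)·y + (9)·z = 0
Solving gives y = -2, z = 2.
Check: A·(3, -2, 2) = (-27, 18, -18) = -9·(3, -2, 2).

-2, 2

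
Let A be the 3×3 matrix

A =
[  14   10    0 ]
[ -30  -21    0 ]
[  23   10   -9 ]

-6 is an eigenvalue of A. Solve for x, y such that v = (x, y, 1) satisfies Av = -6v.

We need (A + 6I)v = 0.
A + 6I = [[20, 10, 0], [-30, -15, 0], [23, 10, -3]].
Row 1: (20)·x + (10)·y + (0)·1 = 0
Row 2: (-30)·x + (-15)·y + (0)·1 = 0
Row 3: (23)·x + (10)·y + (-3)·1 = 0
Solving gives x = 1, y = -2.
Check: A·(1, -2, 1) = (-6, 12, -6) = -6·(1, -2, 1).

1, -2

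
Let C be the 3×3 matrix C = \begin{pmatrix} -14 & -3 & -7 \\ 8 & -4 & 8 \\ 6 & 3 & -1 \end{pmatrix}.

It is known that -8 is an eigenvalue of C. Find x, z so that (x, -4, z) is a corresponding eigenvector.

2, 0

We need (C + 8I)v = 0.
C + 8I = [[-6, -3, -7], [8, 4, 8], [6, 3, 7]].
Row 1: (-6)·x + (-3)·-4 + (-7)·z = 0
Row 2: (8)·x + (4)·-4 + (8)·z = 0
Row 3: (6)·x + (3)·-4 + (7)·z = 0
Solving gives x = 2, z = 0.
Check: C·(2, -4, 0) = (-16, 32, 0) = -8·(2, -4, 0).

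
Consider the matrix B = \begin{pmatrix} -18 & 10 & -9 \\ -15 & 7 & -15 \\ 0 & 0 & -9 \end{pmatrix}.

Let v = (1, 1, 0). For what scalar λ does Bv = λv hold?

Compute Bv: B·(1, 1, 0) = (-8, -8, 0).
Since Bv = λv, compare component 1: -8 = λ·1, so λ = -8.

-8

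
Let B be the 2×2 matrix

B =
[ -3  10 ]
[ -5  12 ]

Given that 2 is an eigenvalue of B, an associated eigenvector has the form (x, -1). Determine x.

-2

We need (B - 2I)v = 0.
B - 2I = [[-5, 10], [-5, 10]].
Row 1: (-5)·x + (10)·-1 = 0
Row 2: (-5)·x + (10)·-1 = 0
Solving gives x = -2.
Check: B·(-2, -1) = (-4, -2) = 2·(-2, -1).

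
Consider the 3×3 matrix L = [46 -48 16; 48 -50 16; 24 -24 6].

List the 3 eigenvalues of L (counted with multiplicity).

-2, -2, 6

Set up det(λI - L) = 0.
Expanding the 3×3 determinant: p(λ) = λ^3 - 2λ^2 - 20λ - 24.
Since p(6) = 0, λ = 6 is a root.
Dividing by (λ - 6) leaves λ^2 + 4λ + 4.
The quadratic factor is (λ + 2)^2.
Eigenvalues: -2, -2, 6.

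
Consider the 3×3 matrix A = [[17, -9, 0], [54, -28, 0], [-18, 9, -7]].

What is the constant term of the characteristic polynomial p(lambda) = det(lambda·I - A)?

p(0) = det(0·I − A) = det(−A) = (−1)^3·det(A).
det(A) = -70, so p(0) = 70.

70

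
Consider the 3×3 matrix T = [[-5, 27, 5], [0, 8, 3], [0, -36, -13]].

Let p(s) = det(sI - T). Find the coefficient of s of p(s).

p(s) = s^3 + 10s^2 + 29s + 20.
The coefficient of s is 29.

29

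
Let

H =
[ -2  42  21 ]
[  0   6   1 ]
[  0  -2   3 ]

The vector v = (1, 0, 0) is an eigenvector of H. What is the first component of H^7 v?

-128

First find the eigenvalue: Hv = (-2, 0, 0) = -2·(1, 0, 0), so λ = -2.
Then H^7 v = λ^7·v = (-2)^7·(1, 0, 0) = -128·(1, 0, 0) = (-128, 0, 0).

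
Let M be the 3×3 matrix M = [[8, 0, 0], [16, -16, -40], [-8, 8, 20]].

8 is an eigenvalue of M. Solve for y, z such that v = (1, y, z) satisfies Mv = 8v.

4, -2

We need (M - 8I)v = 0.
M - 8I = [[0, 0, 0], [16, -24, -40], [-8, 8, 12]].
Row 1: (0)·1 + (0)·y + (0)·z = 0
Row 2: (16)·1 + (-24)·y + (-40)·z = 0
Row 3: (-8)·1 + (8)·y + (12)·z = 0
Solving gives y = 4, z = -2.
Check: M·(1, 4, -2) = (8, 32, -16) = 8·(1, 4, -2).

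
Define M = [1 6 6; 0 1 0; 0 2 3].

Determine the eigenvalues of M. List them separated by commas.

1, 1, 3

Compute the characteristic polynomial p(λ) = det(λI - M).
Expanding the 3×3 determinant: p(λ) = λ^3 - 5λ^2 + 7λ - 3.
Rational-root test: λ = 1 gives p(1) = 0.
Factor out (λ - 1): p(λ) = (λ - 1)·(λ^2 - 4λ + 3).
The quadratic factors as (λ - 1)·(λ - 3).
Eigenvalues: 1, 1, 3.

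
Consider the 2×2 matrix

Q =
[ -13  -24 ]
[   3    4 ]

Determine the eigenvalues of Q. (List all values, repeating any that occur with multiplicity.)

-5, -4

det(Q - λI) = (-13 - λ)(4 - λ) - (-24)·(3) = λ^2 + 9λ + 20.
This factors as (λ + 5)·(λ + 4) = 0.
Eigenvalues: -5, -4.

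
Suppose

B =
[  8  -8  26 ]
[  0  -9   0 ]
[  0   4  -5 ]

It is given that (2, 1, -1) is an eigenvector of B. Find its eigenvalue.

Compute Bv: B·(2, 1, -1) = (-18, -9, 9).
Since Bv = λv, compare component 1: -18 = λ·2, so λ = -9.

-9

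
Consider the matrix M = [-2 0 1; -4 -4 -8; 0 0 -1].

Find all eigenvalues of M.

The characteristic polynomial is p(s) = det(sI - M).
Expanding the 3×3 determinant: p(s) = s^3 + 7s^2 + 14s + 8.
Try s = -1: p(-1) = 0, so -1 is a root.
Dividing by (s + 1) leaves s^2 + 6s + 8.
The quadratic factors as (s + 4)·(s + 2).
Eigenvalues: -4, -2, -1.

-4, -2, -1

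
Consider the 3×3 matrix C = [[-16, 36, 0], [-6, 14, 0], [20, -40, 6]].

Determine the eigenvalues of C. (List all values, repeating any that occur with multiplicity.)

-4, 2, 6

Set up det(sI - C) = 0.
Cofactor expansion gives p(s) = s^3 - 4s^2 - 20s + 48.
Rational-root test: s = -4 gives p(-4) = 0.
Dividing by (s + 4) leaves s^2 - 8s + 12.
The quadratic factors as (s - 2)·(s - 6).
Eigenvalues: -4, 2, 6.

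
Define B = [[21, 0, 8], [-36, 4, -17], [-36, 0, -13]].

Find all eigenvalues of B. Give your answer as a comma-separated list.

3, 4, 5

Set up det(sI - B) = 0.
Cofactor expansion gives p(s) = s^3 - 12s^2 + 47s - 60.
Since p(3) = 0, s = 3 is a root.
Dividing by (s - 3) leaves s^2 - 9s + 20.
The quadratic factors as (s - 4)·(s - 5).
Eigenvalues: 3, 4, 5.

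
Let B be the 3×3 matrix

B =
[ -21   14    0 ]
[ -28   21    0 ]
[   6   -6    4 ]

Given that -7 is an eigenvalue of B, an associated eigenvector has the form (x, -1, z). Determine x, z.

We need (B + 7I)v = 0.
B + 7I = [[-14, 14, 0], [-28, 28, 0], [6, -6, 11]].
Row 1: (-14)·x + (14)·-1 + (0)·z = 0
Row 2: (-28)·x + (28)·-1 + (0)·z = 0
Row 3: (6)·x + (-6)·-1 + (11)·z = 0
Solving gives x = -1, z = 0.
Check: B·(-1, -1, 0) = (7, 7, 0) = -7·(-1, -1, 0).

-1, 0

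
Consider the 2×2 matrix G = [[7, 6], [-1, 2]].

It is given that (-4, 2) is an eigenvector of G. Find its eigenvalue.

Compute Gv: G·(-4, 2) = (-16, 8).
Since Gv = λv, compare component 1: -16 = λ·-4, so λ = 4.

4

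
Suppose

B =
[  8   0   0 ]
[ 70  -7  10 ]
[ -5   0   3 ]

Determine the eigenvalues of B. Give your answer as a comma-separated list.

-7, 3, 8

Set up det(λI - B) = 0.
Cofactor expansion gives p(λ) = λ^3 - 4λ^2 - 53λ + 168.
Rational-root test: λ = 3 gives p(3) = 0.
Factor out (λ - 3): p(λ) = (λ - 3)·(λ^2 - λ - 56).
The quadratic factors as (λ + 7)·(λ - 8).
Eigenvalues: -7, 3, 8.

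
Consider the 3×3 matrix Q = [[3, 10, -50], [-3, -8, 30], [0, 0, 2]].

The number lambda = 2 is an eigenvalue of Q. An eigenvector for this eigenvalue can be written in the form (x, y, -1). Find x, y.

We need (Q - 2I)v = 0.
Q - 2I = [[1, 10, -50], [-3, -10, 30], [0, 0, 0]].
Row 1: (1)·x + (10)·y + (-50)·-1 = 0
Row 2: (-3)·x + (-10)·y + (30)·-1 = 0
Row 3: (0)·x + (0)·y + (0)·-1 = 0
Solving gives x = 10, y = -6.
Check: Q·(10, -6, -1) = (20, -12, -2) = 2·(10, -6, -1).

10, -6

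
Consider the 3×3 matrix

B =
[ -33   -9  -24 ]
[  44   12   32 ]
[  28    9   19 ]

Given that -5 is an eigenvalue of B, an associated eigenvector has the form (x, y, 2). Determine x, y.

-3, 4

We need (B + 5I)v = 0.
B + 5I = [[-28, -9, -24], [44, 17, 32], [28, 9, 24]].
Row 1: (-28)·x + (-9)·y + (-24)·2 = 0
Row 2: (44)·x + (17)·y + (32)·2 = 0
Row 3: (28)·x + (9)·y + (24)·2 = 0
Solving gives x = -3, y = 4.
Check: B·(-3, 4, 2) = (15, -20, -10) = -5·(-3, 4, 2).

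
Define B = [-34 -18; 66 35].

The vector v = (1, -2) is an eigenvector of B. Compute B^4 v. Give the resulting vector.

First find the eigenvalue: Bv = (2, -4) = 2·(1, -2), so λ = 2.
Then B^4 v = λ^4·v = 2^4·(1, -2) = 16·(1, -2) = (16, -32).

(16, -32)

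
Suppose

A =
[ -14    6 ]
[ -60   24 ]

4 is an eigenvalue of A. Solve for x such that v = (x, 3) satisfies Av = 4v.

1

We need (A - 4I)v = 0.
A - 4I = [[-18, 6], [-60, 20]].
Row 1: (-18)·x + (6)·3 = 0
Row 2: (-60)·x + (20)·3 = 0
Solving gives x = 1.
Check: A·(1, 3) = (4, 12) = 4·(1, 3).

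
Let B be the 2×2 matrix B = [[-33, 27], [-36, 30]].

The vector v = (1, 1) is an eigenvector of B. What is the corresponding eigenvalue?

-6

Compute Bv: B·(1, 1) = (-6, -6).
Since Bv = λv, compare component 1: -6 = λ·1, so λ = -6.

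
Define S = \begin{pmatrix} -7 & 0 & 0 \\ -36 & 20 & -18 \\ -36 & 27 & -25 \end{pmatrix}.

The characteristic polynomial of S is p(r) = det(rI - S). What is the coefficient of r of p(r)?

21

p(r) = r^3 + 12r^2 + 21r - 98.
The coefficient of r is 21.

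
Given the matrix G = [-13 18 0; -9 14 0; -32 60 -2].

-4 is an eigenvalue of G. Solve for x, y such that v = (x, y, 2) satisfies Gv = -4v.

We need (G + 4I)v = 0.
G + 4I = [[-9, 18, 0], [-9, 18, 0], [-32, 60, 2]].
Row 1: (-9)·x + (18)·y + (0)·2 = 0
Row 2: (-9)·x + (18)·y + (0)·2 = 0
Row 3: (-32)·x + (60)·y + (2)·2 = 0
Solving gives x = 2, y = 1.
Check: G·(2, 1, 2) = (-8, -4, -8) = -4·(2, 1, 2).

2, 1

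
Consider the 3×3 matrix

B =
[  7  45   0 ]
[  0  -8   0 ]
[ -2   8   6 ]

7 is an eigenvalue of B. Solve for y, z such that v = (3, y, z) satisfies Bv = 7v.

We need (B - 7I)v = 0.
B - 7I = [[0, 45, 0], [0, -15, 0], [-2, 8, -1]].
Row 1: (0)·3 + (45)·y + (0)·z = 0
Row 2: (0)·3 + (-15)·y + (0)·z = 0
Row 3: (-2)·3 + (8)·y + (-1)·z = 0
Solving gives y = 0, z = -6.
Check: B·(3, 0, -6) = (21, 0, -42) = 7·(3, 0, -6).

0, -6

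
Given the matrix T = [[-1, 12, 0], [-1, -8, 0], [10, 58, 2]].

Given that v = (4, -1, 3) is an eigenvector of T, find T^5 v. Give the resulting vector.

(-4096, 1024, -3072)

First find the eigenvalue: Tv = (-16, 4, -12) = -4·(4, -1, 3), so λ = -4.
Then T^5 v = λ^5·v = (-4)^5·(4, -1, 3) = -1024·(4, -1, 3) = (-4096, 1024, -3072).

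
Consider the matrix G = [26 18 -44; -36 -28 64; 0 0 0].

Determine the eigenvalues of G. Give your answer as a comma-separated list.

-10, 0, 8

Set up det(μI - G) = 0.
Expanding the 3×3 determinant: p(μ) = μ^3 + 2μ^2 - 80μ.
Since p(8) = 0, μ = 8 is a root.
Dividing by (μ - 8) leaves μ^2 + 10μ.
The quadratic factors as (μ + 10)·μ.
Eigenvalues: -10, 0, 8.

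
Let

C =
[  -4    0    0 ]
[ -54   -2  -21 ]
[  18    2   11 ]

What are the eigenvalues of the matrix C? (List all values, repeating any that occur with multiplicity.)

-4, 4, 5

The characteristic polynomial is p(t) = det(tI - C).
Cofactor expansion gives p(t) = t^3 - 5t^2 - 16t + 80.
Try t = 4: p(4) = 0, so 4 is a root.
Dividing by (t - 4) leaves t^2 - t - 20.
The quadratic factors as (t + 4)·(t - 5).
Eigenvalues: -4, 4, 5.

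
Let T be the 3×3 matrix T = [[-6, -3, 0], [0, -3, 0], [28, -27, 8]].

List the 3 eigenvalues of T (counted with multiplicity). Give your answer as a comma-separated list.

-6, -3, 8

Compute the characteristic polynomial p(lambda) = det(lambda·I - T).
Expanding along the first row, p(lambda) = lambda^3 + lambda^2 - 54·lambda - 144.
Try lambda = -3: p(-3) = 0, so -3 is a root.
Dividing by (lambda + 3) leaves lambda^2 - 2·lambda - 48.
The quadratic factors as (lambda + 6)·(lambda - 8).
Eigenvalues: -6, -3, 8.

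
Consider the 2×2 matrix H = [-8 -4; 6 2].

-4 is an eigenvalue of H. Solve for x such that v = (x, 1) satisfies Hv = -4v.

We need (H + 4I)v = 0.
H + 4I = [[-4, -4], [6, 6]].
Row 1: (-4)·x + (-4)·1 = 0
Row 2: (6)·x + (6)·1 = 0
Solving gives x = -1.
Check: H·(-1, 1) = (4, -4) = -4·(-1, 1).

-1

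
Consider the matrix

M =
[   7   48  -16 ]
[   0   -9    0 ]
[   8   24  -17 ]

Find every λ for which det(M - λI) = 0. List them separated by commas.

-9, -9, -1

Compute the characteristic polynomial p(μ) = det(μI - M).
Expanding along the first row, p(μ) = μ^3 + 19μ^2 + 99μ + 81.
Since p(-9) = 0, μ = -9 is a root.
Factor out (μ + 9): p(μ) = (μ + 9)·(μ^2 + 10μ + 9).
The quadratic factors as (μ + 9)·(μ + 1).
Eigenvalues: -9, -9, -1.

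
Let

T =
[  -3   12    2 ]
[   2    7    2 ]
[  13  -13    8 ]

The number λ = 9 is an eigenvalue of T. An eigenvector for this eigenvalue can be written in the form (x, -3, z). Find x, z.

We need (T - 9I)v = 0.
T - 9I = [[-12, 12, 2], [2, -2, 2], [13, -13, -1]].
Row 1: (-12)·x + (12)·-3 + (2)·z = 0
Row 2: (2)·x + (-2)·-3 + (2)·z = 0
Row 3: (13)·x + (-13)·-3 + (-1)·z = 0
Solving gives x = -3, z = 0.
Check: T·(-3, -3, 0) = (-27, -27, 0) = 9·(-3, -3, 0).

-3, 0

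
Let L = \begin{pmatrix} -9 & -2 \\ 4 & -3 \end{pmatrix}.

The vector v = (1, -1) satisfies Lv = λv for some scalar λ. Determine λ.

-7

Compute Lv: L·(1, -1) = (-7, 7).
Since Lv = λv, compare component 1: -7 = λ·1, so λ = -7.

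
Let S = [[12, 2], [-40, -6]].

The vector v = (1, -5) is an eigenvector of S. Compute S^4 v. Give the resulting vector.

First find the eigenvalue: Sv = (2, -10) = 2·(1, -5), so λ = 2.
Then S^4 v = λ^4·v = 2^4·(1, -5) = 16·(1, -5) = (16, -80).

(16, -80)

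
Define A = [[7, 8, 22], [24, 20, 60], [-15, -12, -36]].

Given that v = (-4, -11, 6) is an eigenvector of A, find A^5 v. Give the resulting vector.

First find the eigenvalue: Av = (16, 44, -24) = -4·(-4, -11, 6), so λ = -4.
Then A^5 v = λ^5·v = (-4)^5·(-4, -11, 6) = -1024·(-4, -11, 6) = (4096, 11264, -6144).

(4096, 11264, -6144)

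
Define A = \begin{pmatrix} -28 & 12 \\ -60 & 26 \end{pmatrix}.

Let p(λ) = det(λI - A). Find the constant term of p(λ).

-8

p(λ) = λ^2 + 2λ - 8.
The constant term is -8.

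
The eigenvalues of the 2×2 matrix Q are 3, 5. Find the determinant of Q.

det(Q) is the product of the eigenvalues: (3) · (5) = 15.

15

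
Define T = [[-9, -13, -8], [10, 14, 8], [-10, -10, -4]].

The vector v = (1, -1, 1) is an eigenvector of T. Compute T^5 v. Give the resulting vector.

(-1024, 1024, -1024)

First find the eigenvalue: Tv = (-4, 4, -4) = -4·(1, -1, 1), so λ = -4.
Then T^5 v = λ^5·v = (-4)^5·(1, -1, 1) = -1024·(1, -1, 1) = (-1024, 1024, -1024).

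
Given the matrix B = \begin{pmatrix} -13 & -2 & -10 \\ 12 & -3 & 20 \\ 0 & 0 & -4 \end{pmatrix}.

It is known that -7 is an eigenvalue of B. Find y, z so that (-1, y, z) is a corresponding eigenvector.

We need (B + 7I)v = 0.
B + 7I = [[-6, -2, -10], [12, 4, 20], [0, 0, 3]].
Row 1: (-6)·-1 + (-2)·y + (-10)·z = 0
Row 2: (12)·-1 + (4)·y + (20)·z = 0
Row 3: (0)·-1 + (0)·y + (3)·z = 0
Solving gives y = 3, z = 0.
Check: B·(-1, 3, 0) = (7, -21, 0) = -7·(-1, 3, 0).

3, 0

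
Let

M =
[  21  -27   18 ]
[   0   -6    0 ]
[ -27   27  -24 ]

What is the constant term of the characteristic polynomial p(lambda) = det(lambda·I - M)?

p(0) = det(0·I − M) = det(−M) = (−1)^3·det(M).
det(M) = 108, so p(0) = -108.

-108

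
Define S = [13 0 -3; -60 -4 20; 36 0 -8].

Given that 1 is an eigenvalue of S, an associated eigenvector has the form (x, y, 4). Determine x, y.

1, 4

We need (S - 1I)v = 0.
S - 1I = [[12, 0, -3], [-60, -5, 20], [36, 0, -9]].
Row 1: (12)·x + (0)·y + (-3)·4 = 0
Row 2: (-60)·x + (-5)·y + (20)·4 = 0
Row 3: (36)·x + (0)·y + (-9)·4 = 0
Solving gives x = 1, y = 4.
Check: S·(1, 4, 4) = (1, 4, 4) = 1·(1, 4, 4).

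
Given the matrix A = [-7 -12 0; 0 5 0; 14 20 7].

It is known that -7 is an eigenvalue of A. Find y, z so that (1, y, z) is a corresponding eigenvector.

0, -1

We need (A + 7I)v = 0.
A + 7I = [[0, -12, 0], [0, 12, 0], [14, 20, 14]].
Row 1: (0)·1 + (-12)·y + (0)·z = 0
Row 2: (0)·1 + (12)·y + (0)·z = 0
Row 3: (14)·1 + (20)·y + (14)·z = 0
Solving gives y = 0, z = -1.
Check: A·(1, 0, -1) = (-7, 0, 7) = -7·(1, 0, -1).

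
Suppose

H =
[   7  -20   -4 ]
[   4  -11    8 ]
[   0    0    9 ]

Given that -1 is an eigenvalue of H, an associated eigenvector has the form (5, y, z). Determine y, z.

2, 0

We need (H + 1I)v = 0.
H + 1I = [[8, -20, -4], [4, -10, 8], [0, 0, 10]].
Row 1: (8)·5 + (-20)·y + (-4)·z = 0
Row 2: (4)·5 + (-10)·y + (8)·z = 0
Row 3: (0)·5 + (0)·y + (10)·z = 0
Solving gives y = 2, z = 0.
Check: H·(5, 2, 0) = (-5, -2, 0) = -1·(5, 2, 0).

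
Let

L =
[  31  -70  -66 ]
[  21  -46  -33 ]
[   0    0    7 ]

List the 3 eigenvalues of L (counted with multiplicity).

Set up det(sI - L) = 0.
Expanding the 3×3 determinant: p(s) = s^3 + 8s^2 - 61s - 308.
Since p(-4) = 0, s = -4 is a root.
Dividing by (s + 4) leaves s^2 + 4s - 77.
The quadratic factors as (s + 11)·(s - 7).
Eigenvalues: -11, -4, 7.

-11, -4, 7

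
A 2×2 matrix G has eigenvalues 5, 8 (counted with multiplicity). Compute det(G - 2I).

If G has eigenvalues 5, 8, then G - 2I has eigenvalues 3, 6.
det(G - 2I) = (3) · (6) = 18.

18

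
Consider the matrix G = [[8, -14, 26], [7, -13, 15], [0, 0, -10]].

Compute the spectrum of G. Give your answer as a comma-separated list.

-10, -6, 1

Compute the characteristic polynomial p(r) = det(rI - G).
Expanding along the first row, p(r) = r^3 + 15r^2 + 44r - 60.
Since p(1) = 0, r = 1 is a root.
Factor out (r - 1): p(r) = (r - 1)·(r^2 + 16r + 60).
The quadratic factors as (r + 10)·(r + 6).
Eigenvalues: -10, -6, 1.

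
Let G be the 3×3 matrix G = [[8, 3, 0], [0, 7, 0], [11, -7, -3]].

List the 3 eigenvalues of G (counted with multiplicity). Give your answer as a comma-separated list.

The characteristic polynomial is p(λ) = det(λI - G).
Expanding along the first row, p(λ) = λ^3 - 12λ^2 + 11λ + 168.
Rational-root test: λ = -3 gives p(-3) = 0.
Dividing by (λ + 3) leaves λ^2 - 15λ + 56.
The quadratic factors as (λ - 7)·(λ - 8).
Eigenvalues: -3, 7, 8.

-3, 7, 8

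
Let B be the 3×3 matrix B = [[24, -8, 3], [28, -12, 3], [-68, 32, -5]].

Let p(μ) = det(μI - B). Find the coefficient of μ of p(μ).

p(μ) = μ^3 - 7μ^2 - 16μ + 112.
The coefficient of μ is -16.

-16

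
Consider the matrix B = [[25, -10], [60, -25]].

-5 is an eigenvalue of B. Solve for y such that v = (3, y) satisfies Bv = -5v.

9

We need (B + 5I)v = 0.
B + 5I = [[30, -10], [60, -20]].
Row 1: (30)·3 + (-10)·y = 0
Row 2: (60)·3 + (-20)·y = 0
Solving gives y = 9.
Check: B·(3, 9) = (-15, -45) = -5·(3, 9).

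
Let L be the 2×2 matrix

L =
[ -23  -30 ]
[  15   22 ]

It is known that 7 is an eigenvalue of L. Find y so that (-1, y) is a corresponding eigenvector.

We need (L - 7I)v = 0.
L - 7I = [[-30, -30], [15, 15]].
Row 1: (-30)·-1 + (-30)·y = 0
Row 2: (15)·-1 + (15)·y = 0
Solving gives y = 1.
Check: L·(-1, 1) = (-7, 7) = 7·(-1, 1).

1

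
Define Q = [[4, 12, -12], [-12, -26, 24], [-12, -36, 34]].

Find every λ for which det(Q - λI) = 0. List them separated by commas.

-2, 4, 10

Set up det(rI - Q) = 0.
Expanding along the first row, p(r) = r^3 - 12r^2 + 12r + 80.
Try r = -2: p(-2) = 0, so -2 is a root.
Dividing by (r + 2) leaves r^2 - 14r + 40.
The quadratic factors as (r - 4)·(r - 10).
Eigenvalues: -2, 4, 10.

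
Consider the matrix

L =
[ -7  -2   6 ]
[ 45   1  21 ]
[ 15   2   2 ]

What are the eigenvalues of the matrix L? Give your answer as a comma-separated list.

-7, -5, 8

Compute the characteristic polynomial p(s) = det(sI - L).
Expanding the 3×3 determinant: p(s) = s^3 + 4s^2 - 61s - 280.
Since p(-5) = 0, s = -5 is a root.
Dividing by (s + 5) leaves s^2 - s - 56.
The quadratic factors as (s + 7)·(s - 8).
Eigenvalues: -7, -5, 8.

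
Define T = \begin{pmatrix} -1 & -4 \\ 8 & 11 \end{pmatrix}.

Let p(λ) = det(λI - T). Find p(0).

21

p(0) = det(0·I − T) = det(−T) = (−1)^2·det(T).
det(T) = 21, so p(0) = 21.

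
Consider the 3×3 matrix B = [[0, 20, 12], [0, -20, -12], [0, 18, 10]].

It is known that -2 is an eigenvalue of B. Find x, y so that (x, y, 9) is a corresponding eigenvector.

We need (B + 2I)v = 0.
B + 2I = [[2, 20, 12], [0, -18, -12], [0, 18, 12]].
Row 1: (2)·x + (20)·y + (12)·9 = 0
Row 2: (0)·x + (-18)·y + (-12)·9 = 0
Row 3: (0)·x + (18)·y + (12)·9 = 0
Solving gives x = 6, y = -6.
Check: B·(6, -6, 9) = (-12, 12, -18) = -2·(6, -6, 9).

6, -6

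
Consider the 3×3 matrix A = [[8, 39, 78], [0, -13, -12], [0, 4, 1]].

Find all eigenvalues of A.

-7, -5, 8

The characteristic polynomial is p(s) = det(sI - A).
Expanding the 3×3 determinant: p(s) = s^3 + 4s^2 - 61s - 280.
Rational-root test: s = -7 gives p(-7) = 0.
Factor out (s + 7): p(s) = (s + 7)·(s^2 - 3s - 40).
The quadratic factors as (s + 5)·(s - 8).
Eigenvalues: -7, -5, 8.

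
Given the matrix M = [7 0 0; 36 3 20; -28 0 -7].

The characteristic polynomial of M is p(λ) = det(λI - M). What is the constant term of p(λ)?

p(λ) = λ^3 - 3λ^2 - 49λ + 147.
The constant term is 147.

147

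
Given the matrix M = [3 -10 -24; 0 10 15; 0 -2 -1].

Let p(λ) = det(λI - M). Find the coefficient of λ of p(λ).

47

p(λ) = λ^3 - 12λ^2 + 47λ - 60.
The coefficient of λ is 47.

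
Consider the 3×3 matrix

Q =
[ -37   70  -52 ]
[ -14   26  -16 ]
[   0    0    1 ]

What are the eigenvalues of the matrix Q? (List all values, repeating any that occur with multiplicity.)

-9, -2, 1

Set up det(sI - Q) = 0.
Expanding the 3×3 determinant: p(s) = s^3 + 10s^2 + 7s - 18.
Try s = 1: p(1) = 0, so 1 is a root.
Factor out (s - 1): p(s) = (s - 1)·(s^2 + 11s + 18).
The quadratic factors as (s + 9)·(s + 2).
Eigenvalues: -9, -2, 1.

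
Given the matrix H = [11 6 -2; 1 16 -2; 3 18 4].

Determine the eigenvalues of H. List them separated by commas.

Compute the characteristic polynomial p(λ) = det(λI - H).
Cofactor expansion gives p(λ) = λ^3 - 31λ^2 + 320λ - 1100.
Rational-root test: λ = 10 gives p(10) = 0.
Factor out (λ - 10): p(λ) = (λ - 10)·(λ^2 - 21λ + 110).
The quadratic factors as (λ - 10)·(λ - 11).
Eigenvalues: 10, 10, 11.

10, 10, 11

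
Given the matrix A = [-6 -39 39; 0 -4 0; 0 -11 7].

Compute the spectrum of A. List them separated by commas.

-6, -4, 7

Set up det(μI - A) = 0.
Expanding the 3×3 determinant: p(μ) = μ^3 + 3μ^2 - 46μ - 168.
Try μ = 7: p(7) = 0, so 7 is a root.
Dividing by (μ - 7) leaves μ^2 + 10μ + 24.
The quadratic factors as (μ + 6)·(μ + 4).
Eigenvalues: -6, -4, 7.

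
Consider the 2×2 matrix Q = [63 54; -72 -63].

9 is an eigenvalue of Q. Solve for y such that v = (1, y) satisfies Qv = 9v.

We need (Q - 9I)v = 0.
Q - 9I = [[54, 54], [-72, -72]].
Row 1: (54)·1 + (54)·y = 0
Row 2: (-72)·1 + (-72)·y = 0
Solving gives y = -1.
Check: Q·(1, -1) = (9, -9) = 9·(1, -1).

-1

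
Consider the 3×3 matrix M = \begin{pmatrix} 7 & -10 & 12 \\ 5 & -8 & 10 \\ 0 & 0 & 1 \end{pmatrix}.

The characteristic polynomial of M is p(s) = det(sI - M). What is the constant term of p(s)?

6

p(s) = s^3 - 7s + 6.
The constant term is 6.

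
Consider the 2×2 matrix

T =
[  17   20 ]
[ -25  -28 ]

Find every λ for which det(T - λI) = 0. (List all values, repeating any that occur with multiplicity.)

det(T - tI) = (17 - t)(-28 - t) - (20)·(-25) = t^2 + 11t + 24.
This factors as (t + 8)·(t + 3) = 0.
Eigenvalues: -8, -3.

-8, -3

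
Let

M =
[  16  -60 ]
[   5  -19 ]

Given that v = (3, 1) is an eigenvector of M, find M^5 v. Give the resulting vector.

First find the eigenvalue: Mv = (-12, -4) = -4·(3, 1), so λ = -4.
Then M^5 v = λ^5·v = (-4)^5·(3, 1) = -1024·(3, 1) = (-3072, -1024).

(-3072, -1024)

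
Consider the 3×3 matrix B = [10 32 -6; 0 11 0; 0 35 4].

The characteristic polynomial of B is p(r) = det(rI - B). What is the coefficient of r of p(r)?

194

p(r) = r^3 - 25r^2 + 194r - 440.
The coefficient of r is 194.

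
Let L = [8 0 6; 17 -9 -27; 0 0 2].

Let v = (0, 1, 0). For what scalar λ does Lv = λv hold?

-9

Compute Lv: L·(0, 1, 0) = (0, -9, 0).
Since Lv = λv, compare component 2: -9 = λ·1, so λ = -9.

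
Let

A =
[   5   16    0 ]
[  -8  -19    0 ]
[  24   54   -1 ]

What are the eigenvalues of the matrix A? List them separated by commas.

Compute the characteristic polynomial p(t) = det(tI - A).
Expanding along the first row, p(t) = t^3 + 15t^2 + 47t + 33.
Rational-root test: t = -1 gives p(-1) = 0.
Dividing by (t + 1) leaves t^2 + 14t + 33.
The quadratic factors as (t + 11)·(t + 3).
Eigenvalues: -11, -3, -1.

-11, -3, -1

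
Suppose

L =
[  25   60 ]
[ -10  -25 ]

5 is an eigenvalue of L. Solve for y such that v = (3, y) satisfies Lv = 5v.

-1

We need (L - 5I)v = 0.
L - 5I = [[20, 60], [-10, -30]].
Row 1: (20)·3 + (60)·y = 0
Row 2: (-10)·3 + (-30)·y = 0
Solving gives y = -1.
Check: L·(3, -1) = (15, -5) = 5·(3, -1).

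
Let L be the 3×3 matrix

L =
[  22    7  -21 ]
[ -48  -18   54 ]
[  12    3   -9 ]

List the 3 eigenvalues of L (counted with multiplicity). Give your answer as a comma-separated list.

-6, 0, 1

Compute the characteristic polynomial p(λ) = det(λI - L).
Cofactor expansion gives p(λ) = λ^3 + 5λ^2 - 6λ.
Try λ = 0: p(0) = 0, so 0 is a root.
Dividing by λ leaves λ^2 + 5λ - 6.
The quadratic factors as (λ + 6)·(λ - 1).
Eigenvalues: -6, 0, 1.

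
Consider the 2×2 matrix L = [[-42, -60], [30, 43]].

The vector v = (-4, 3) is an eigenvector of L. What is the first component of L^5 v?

-972

First find the eigenvalue: Lv = (-12, 9) = 3·(-4, 3), so λ = 3.
Then L^5 v = λ^5·v = 3^5·(-4, 3) = 243·(-4, 3) = (-972, 729).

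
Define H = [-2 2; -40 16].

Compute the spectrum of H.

det(H - lambda·I) = (-2 - lambda)(16 - lambda) - (2)·(-40) = lambda^2 - 14·lambda + 48.
This factors as (lambda - 6)·(lambda - 8) = 0.
Eigenvalues: 6, 8.

6, 8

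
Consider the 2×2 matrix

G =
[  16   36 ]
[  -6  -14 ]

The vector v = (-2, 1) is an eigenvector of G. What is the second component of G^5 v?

First find the eigenvalue: Gv = (4, -2) = -2·(-2, 1), so λ = -2.
Then G^5 v = λ^5·v = (-2)^5·(-2, 1) = -32·(-2, 1) = (64, -32).

-32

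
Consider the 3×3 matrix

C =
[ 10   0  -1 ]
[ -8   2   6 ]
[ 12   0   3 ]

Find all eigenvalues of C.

The characteristic polynomial is p(λ) = det(λI - C).
Cofactor expansion gives p(λ) = λ^3 - 15λ^2 + 68λ - 84.
Try λ = 2: p(2) = 0, so 2 is a root.
Factor out (λ - 2): p(λ) = (λ - 2)·(λ^2 - 13λ + 42).
The quadratic factors as (λ - 6)·(λ - 7).
Eigenvalues: 2, 6, 7.

2, 6, 7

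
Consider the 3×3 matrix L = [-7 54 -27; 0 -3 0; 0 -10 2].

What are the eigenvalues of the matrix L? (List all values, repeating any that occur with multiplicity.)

-7, -3, 2

Set up det(μI - L) = 0.
Expanding the 3×3 determinant: p(μ) = μ^3 + 8μ^2 + μ - 42.
Try μ = -3: p(-3) = 0, so -3 is a root.
Dividing by (μ + 3) leaves μ^2 + 5μ - 14.
The quadratic factors as (μ + 7)·(μ - 2).
Eigenvalues: -7, -3, 2.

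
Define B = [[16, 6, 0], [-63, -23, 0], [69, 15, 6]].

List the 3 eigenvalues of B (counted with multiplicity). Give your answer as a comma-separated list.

Set up det(lambda·I - B) = 0.
Expanding the 3×3 determinant: p(lambda) = lambda^3 + lambda^2 - 32·lambda - 60.
Since p(-2) = 0, lambda = -2 is a root.
Dividing by (lambda + 2) leaves lambda^2 - lambda - 30.
The quadratic factors as (lambda + 5)·(lambda - 6).
Eigenvalues: -5, -2, 6.

-5, -2, 6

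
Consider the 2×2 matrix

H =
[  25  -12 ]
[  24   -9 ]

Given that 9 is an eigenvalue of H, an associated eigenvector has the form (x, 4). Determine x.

We need (H - 9I)v = 0.
H - 9I = [[16, -12], [24, -18]].
Row 1: (16)·x + (-12)·4 = 0
Row 2: (24)·x + (-18)·4 = 0
Solving gives x = 3.
Check: H·(3, 4) = (27, 36) = 9·(3, 4).

3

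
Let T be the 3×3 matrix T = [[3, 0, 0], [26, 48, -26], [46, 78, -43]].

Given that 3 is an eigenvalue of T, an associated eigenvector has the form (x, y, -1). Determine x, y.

-1, 0

We need (T - 3I)v = 0.
T - 3I = [[0, 0, 0], [26, 45, -26], [46, 78, -46]].
Row 1: (0)·x + (0)·y + (0)·-1 = 0
Row 2: (26)·x + (45)·y + (-26)·-1 = 0
Row 3: (46)·x + (78)·y + (-46)·-1 = 0
Solving gives x = -1, y = 0.
Check: T·(-1, 0, -1) = (-3, 0, -3) = 3·(-1, 0, -1).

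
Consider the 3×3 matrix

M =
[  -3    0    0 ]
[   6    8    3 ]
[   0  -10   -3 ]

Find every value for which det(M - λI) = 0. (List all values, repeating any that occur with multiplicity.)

The characteristic polynomial is p(r) = det(rI - M).
Expanding the 3×3 determinant: p(r) = r^3 - 2r^2 - 9r + 18.
Since p(2) = 0, r = 2 is a root.
Dividing by (r - 2) leaves r^2 - 9.
The quadratic factors as (r + 3)·(r - 3).
Eigenvalues: -3, 2, 3.

-3, 2, 3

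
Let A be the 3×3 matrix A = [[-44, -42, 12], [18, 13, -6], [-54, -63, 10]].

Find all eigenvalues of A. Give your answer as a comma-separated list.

-8, -8, -5

Set up det(λI - A) = 0.
Cofactor expansion gives p(λ) = λ^3 + 21λ^2 + 144λ + 320.
Since p(-5) = 0, λ = -5 is a root.
Dividing by (λ + 5) leaves λ^2 + 16λ + 64.
The quadratic factor is (λ + 8)^2.
Eigenvalues: -8, -8, -5.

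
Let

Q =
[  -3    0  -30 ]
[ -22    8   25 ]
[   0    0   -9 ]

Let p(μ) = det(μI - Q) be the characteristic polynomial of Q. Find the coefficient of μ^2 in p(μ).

The coefficient of μ^2 of det(μI - Q) is −trace(Q).
trace(Q) = (-3) + (8) + (-9) = -4, so the coefficient is 4.

4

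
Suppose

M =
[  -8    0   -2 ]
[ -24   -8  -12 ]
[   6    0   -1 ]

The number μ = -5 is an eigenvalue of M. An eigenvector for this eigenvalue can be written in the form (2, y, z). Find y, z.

-4, -3

We need (M + 5I)v = 0.
M + 5I = [[-3, 0, -2], [-24, -3, -12], [6, 0, 4]].
Row 1: (-3)·2 + (0)·y + (-2)·z = 0
Row 2: (-24)·2 + (-3)·y + (-12)·z = 0
Row 3: (6)·2 + (0)·y + (4)·z = 0
Solving gives y = -4, z = -3.
Check: M·(2, -4, -3) = (-10, 20, 15) = -5·(2, -4, -3).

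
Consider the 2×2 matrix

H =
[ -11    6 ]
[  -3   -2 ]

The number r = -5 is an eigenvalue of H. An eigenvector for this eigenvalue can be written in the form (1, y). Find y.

1

We need (H + 5I)v = 0.
H + 5I = [[-6, 6], [-3, 3]].
Row 1: (-6)·1 + (6)·y = 0
Row 2: (-3)·1 + (3)·y = 0
Solving gives y = 1.
Check: H·(1, 1) = (-5, -5) = -5·(1, 1).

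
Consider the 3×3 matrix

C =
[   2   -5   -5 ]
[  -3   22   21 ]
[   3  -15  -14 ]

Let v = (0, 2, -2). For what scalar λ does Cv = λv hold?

Compute Cv: C·(0, 2, -2) = (0, 2, -2).
Since Cv = λv, compare component 2: 2 = λ·2, so λ = 1.

1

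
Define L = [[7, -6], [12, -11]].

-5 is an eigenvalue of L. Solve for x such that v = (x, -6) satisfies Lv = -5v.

-3

We need (L + 5I)v = 0.
L + 5I = [[12, -6], [12, -6]].
Row 1: (12)·x + (-6)·-6 = 0
Row 2: (12)·x + (-6)·-6 = 0
Solving gives x = -3.
Check: L·(-3, -6) = (15, 30) = -5·(-3, -6).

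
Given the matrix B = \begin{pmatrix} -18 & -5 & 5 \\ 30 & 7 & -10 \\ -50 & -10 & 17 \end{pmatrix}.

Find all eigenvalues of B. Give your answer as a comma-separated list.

Set up det(rI - B) = 0.
Expanding the 3×3 determinant: p(r) = r^3 - 6r^2 - 13r + 42.
Rational-root test: r = -3 gives p(-3) = 0.
Factor out (r + 3): p(r) = (r + 3)·(r^2 - 9r + 14).
The quadratic factors as (r - 2)·(r - 7).
Eigenvalues: -3, 2, 7.

-3, 2, 7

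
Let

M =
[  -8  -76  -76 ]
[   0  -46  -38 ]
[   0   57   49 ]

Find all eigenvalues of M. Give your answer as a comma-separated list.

Compute the characteristic polynomial p(t) = det(tI - M).
Expanding along the first row, p(t) = t^3 + 5t^2 - 112t - 704.
Rational-root test: t = -8 gives p(-8) = 0.
Factor out (t + 8): p(t) = (t + 8)·(t^2 - 3t - 88).
The quadratic factors as (t + 8)·(t - 11).
Eigenvalues: -8, -8, 11.

-8, -8, 11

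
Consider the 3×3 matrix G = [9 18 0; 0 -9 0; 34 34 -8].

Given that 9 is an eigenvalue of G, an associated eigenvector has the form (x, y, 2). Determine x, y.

1, 0

We need (G - 9I)v = 0.
G - 9I = [[0, 18, 0], [0, -18, 0], [34, 34, -17]].
Row 1: (0)·x + (18)·y + (0)·2 = 0
Row 2: (0)·x + (-18)·y + (0)·2 = 0
Row 3: (34)·x + (34)·y + (-17)·2 = 0
Solving gives x = 1, y = 0.
Check: G·(1, 0, 2) = (9, 0, 18) = 9·(1, 0, 2).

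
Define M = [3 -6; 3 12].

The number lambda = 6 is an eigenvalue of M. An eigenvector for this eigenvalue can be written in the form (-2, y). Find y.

1

We need (M - 6I)v = 0.
M - 6I = [[-3, -6], [3, 6]].
Row 1: (-3)·-2 + (-6)·y = 0
Row 2: (3)·-2 + (6)·y = 0
Solving gives y = 1.
Check: M·(-2, 1) = (-12, 6) = 6·(-2, 1).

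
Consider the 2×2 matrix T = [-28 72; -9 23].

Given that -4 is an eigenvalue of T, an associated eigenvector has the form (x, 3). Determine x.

9

We need (T + 4I)v = 0.
T + 4I = [[-24, 72], [-9, 27]].
Row 1: (-24)·x + (72)·3 = 0
Row 2: (-9)·x + (27)·3 = 0
Solving gives x = 9.
Check: T·(9, 3) = (-36, -12) = -4·(9, 3).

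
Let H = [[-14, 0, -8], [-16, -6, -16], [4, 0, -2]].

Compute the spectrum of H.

Compute the characteristic polynomial p(μ) = det(μI - H).
Expanding along the first row, p(μ) = μ^3 + 22μ^2 + 156μ + 360.
Try μ = -6: p(-6) = 0, so -6 is a root.
Dividing by (μ + 6) leaves μ^2 + 16μ + 60.
The quadratic factors as (μ + 10)·(μ + 6).
Eigenvalues: -10, -6, -6.

-10, -6, -6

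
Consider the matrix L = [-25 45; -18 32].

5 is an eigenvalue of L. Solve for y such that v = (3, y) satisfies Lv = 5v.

We need (L - 5I)v = 0.
L - 5I = [[-30, 45], [-18, 27]].
Row 1: (-30)·3 + (45)·y = 0
Row 2: (-18)·3 + (27)·y = 0
Solving gives y = 2.
Check: L·(3, 2) = (15, 10) = 5·(3, 2).

2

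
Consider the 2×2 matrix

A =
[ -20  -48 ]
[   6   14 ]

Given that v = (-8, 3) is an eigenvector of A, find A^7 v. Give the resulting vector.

First find the eigenvalue: Av = (16, -6) = -2·(-8, 3), so λ = -2.
Then A^7 v = λ^7·v = (-2)^7·(-8, 3) = -128·(-8, 3) = (1024, -384).

(1024, -384)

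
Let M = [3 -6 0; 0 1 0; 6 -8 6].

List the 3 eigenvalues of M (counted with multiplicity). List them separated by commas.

1, 3, 6

Set up det(sI - M) = 0.
Expanding along the first row, p(s) = s^3 - 10s^2 + 27s - 18.
Rational-root test: s = 1 gives p(1) = 0.
Factor out (s - 1): p(s) = (s - 1)·(s^2 - 9s + 18).
The quadratic factors as (s - 3)·(s - 6).
Eigenvalues: 1, 3, 6.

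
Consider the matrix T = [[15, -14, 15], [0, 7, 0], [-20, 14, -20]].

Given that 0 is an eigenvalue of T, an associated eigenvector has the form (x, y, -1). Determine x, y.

We need (T)v = 0.
T = [[15, -14, 15], [0, 7, 0], [-20, 14, -20]].
Row 1: (15)·x + (-14)·y + (15)·-1 = 0
Row 2: (0)·x + (7)·y + (0)·-1 = 0
Row 3: (-20)·x + (14)·y + (-20)·-1 = 0
Solving gives x = 1, y = 0.
Check: T·(1, 0, -1) = (0, 0, 0) = 0·(1, 0, -1).

1, 0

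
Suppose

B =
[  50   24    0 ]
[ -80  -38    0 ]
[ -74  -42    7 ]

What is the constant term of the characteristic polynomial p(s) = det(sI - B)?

p(0) = det(0·I − B) = det(−B) = (−1)^3·det(B).
det(B) = 140, so p(0) = -140.

-140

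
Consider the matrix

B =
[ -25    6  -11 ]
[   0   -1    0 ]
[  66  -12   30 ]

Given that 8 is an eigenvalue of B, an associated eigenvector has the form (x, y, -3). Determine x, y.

1, 0

We need (B - 8I)v = 0.
B - 8I = [[-33, 6, -11], [0, -9, 0], [66, -12, 22]].
Row 1: (-33)·x + (6)·y + (-11)·-3 = 0
Row 2: (0)·x + (-9)·y + (0)·-3 = 0
Row 3: (66)·x + (-12)·y + (22)·-3 = 0
Solving gives x = 1, y = 0.
Check: B·(1, 0, -3) = (8, 0, -24) = 8·(1, 0, -3).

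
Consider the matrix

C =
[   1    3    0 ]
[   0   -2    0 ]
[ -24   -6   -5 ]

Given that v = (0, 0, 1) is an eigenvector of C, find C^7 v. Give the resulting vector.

First find the eigenvalue: Cv = (0, 0, -5) = -5·(0, 0, 1), so λ = -5.
Then C^7 v = λ^7·v = (-5)^7·(0, 0, 1) = -78125·(0, 0, 1) = (0, 0, -78125).

(0, 0, -78125)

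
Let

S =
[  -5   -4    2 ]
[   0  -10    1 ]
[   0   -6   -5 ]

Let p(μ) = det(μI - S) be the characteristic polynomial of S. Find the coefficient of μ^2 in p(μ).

The coefficient of μ^2 of det(μI - S) is −trace(S).
trace(S) = (-5) + (-10) + (-5) = -20, so the coefficient is 20.

20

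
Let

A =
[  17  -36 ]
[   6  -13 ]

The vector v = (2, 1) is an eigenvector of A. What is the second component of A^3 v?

-1

First find the eigenvalue: Av = (-2, -1) = -1·(2, 1), so λ = -1.
Then A^3 v = λ^3·v = (-1)^3·(2, 1) = -1·(2, 1) = (-2, -1).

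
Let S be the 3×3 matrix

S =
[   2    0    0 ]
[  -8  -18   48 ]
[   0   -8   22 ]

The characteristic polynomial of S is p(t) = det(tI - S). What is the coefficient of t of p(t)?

-4

p(t) = t^3 - 6t^2 - 4t + 24.
The coefficient of t is -4.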